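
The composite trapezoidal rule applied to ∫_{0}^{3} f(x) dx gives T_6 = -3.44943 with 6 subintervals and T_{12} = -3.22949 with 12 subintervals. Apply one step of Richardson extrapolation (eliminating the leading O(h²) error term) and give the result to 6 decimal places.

R = (4·T_{12} − T_6) / 3 = (4·(-3.22949) − (-3.44943))/3 = (-9.46853)/3 = -3.156177.

-3.156177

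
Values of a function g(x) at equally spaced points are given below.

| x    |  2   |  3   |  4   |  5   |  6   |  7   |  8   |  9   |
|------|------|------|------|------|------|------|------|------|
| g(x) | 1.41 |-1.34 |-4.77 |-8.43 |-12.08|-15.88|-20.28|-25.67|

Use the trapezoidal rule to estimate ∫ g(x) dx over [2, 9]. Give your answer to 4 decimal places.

-74.9100

h = 1, n = 7.
(h/2)·[y₀ + 2y₁ + 2y₂ + 2y₃ + 2y₄ + 2y₅ + 2y₆ + y₇] = 0.5·(-149.82) = -74.9100.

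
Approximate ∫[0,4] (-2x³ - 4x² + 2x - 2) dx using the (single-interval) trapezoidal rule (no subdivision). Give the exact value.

T = (b−a)/2 · [f(0) + f(4)] = 2·[(-2) + (-186)] = -376.

-376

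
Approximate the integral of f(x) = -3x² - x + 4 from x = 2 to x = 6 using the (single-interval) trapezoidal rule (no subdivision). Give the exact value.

T = (b−a)/2 · [f(2) + f(6)] = 2·[(-10) + (-110)] = -240.

-240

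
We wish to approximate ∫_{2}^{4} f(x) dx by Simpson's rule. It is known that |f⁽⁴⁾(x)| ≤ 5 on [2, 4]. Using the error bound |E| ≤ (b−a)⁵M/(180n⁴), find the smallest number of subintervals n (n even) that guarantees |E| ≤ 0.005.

4

Need 160/(180n⁴) ≤ 0.005.
n⁴ ≥ 160/(180·0.005) = 177.778 ⇒ n ≥ 3.6515, so the smallest even n is 4. (n must be even for Simpson's rule.)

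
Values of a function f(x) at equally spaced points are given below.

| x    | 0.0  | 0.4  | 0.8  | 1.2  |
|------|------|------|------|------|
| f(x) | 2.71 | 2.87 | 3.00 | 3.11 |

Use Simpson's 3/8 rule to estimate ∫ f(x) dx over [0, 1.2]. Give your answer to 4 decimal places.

h = 0.4, n = 3.
(3h/8)·[y₀ + 3y₁ + 3y₂ + y₃] = 0.15·(23.43) = 3.5145.

3.5145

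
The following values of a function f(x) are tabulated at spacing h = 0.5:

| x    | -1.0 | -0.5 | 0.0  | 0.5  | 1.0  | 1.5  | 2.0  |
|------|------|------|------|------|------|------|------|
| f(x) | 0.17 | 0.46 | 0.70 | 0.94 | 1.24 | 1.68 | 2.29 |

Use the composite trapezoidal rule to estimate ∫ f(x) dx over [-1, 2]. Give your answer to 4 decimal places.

3.1250

h = 0.5, n = 6.
(h/2)·[y₀ + 2y₁ + 2y₂ + 2y₃ + 2y₄ + 2y₅ + y₆] = 0.25·(12.50) = 3.1250.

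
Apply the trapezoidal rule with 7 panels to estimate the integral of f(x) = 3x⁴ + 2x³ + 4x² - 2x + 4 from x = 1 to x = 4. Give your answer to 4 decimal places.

h = (4 − 1)/7 = 0.428571.
Nodes x₀,…,x₇ = 1, 1.428571, 1.857143, 2.285714, 2.714286, 3.142857, 3.571429, 4.
f(x) = 3x⁴ + 2x³ + 4x² - 2x + 4: f₀=11, f₁=27.631820, f₂=62.578509, f₃=126.095793, f₄=230.868388, f₅=392.009996, f₆=627.063307, f₇=956.
(h/2)·[f₀ + 2f₁ + 2f₂ + 2f₃ + 2f₄ + 2f₅ + 2f₆ + f₇] = 0.214286·(3899.495627) = 835.6062.

835.6062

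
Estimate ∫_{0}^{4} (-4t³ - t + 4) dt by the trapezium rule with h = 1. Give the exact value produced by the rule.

h = (4 − 0)/4 = 1.
Nodes t₀,…,t₄ = 0, 1, 2, 3, 4.
f(t) = -4t³ - t + 4: f₀=4, f₁=-1, f₂=-30, f₃=-107, f₄=-256.
(h/2)·[f₀ + 2f₁ + 2f₂ + 2f₃ + f₄] = 0.5·(-528) = -264.

-264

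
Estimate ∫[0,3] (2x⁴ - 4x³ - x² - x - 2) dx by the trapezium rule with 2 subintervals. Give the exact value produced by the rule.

h = (3 − 0)/2 = 1.5.
Nodes x₀,…,x₂ = 0, 1.5, 3.
f(x) = 2x⁴ - 4x³ - x² - x - 2: f₀=-2, f₁=-9.125, f₂=40.
(h/2)·[f₀ + 2f₁ + f₂] = 0.75·(19.75) = 14.8125.

14.8125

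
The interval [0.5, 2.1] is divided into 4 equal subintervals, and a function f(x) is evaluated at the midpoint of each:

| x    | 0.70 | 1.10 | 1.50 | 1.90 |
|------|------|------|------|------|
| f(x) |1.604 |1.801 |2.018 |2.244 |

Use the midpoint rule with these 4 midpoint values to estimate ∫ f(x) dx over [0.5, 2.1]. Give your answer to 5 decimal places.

h = 0.4, n = 4.
h·[y(m₁) + y(m₂) + y(m₃) + y(m₄)] = 0.4·(7.667) = 3.06680.

3.06680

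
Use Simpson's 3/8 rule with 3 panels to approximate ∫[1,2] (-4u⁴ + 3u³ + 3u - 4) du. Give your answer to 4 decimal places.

-13.0648

h = (2 − 1)/3 = 0.333333.
Nodes u₀,…,u₃ = 1, 1.333333, 1.666667, 2.
f(u) = -4u⁴ + 3u³ + 3u - 4: f₀=-2, f₁=-5.530864, f₂=-15.975309, f₃=-38.
(3h/8)·[f₀ + 3f₁ + 3f₂ + f₃] = 0.125·(-104.518519) = -13.0648.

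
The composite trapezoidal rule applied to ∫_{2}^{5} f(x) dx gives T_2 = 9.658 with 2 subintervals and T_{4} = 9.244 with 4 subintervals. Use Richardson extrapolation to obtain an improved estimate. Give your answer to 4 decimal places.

9.1060

R = (4·T_{4} − T_2) / 3 = (4·9.244 − 9.658)/3 = (27.318)/3 = 9.1060.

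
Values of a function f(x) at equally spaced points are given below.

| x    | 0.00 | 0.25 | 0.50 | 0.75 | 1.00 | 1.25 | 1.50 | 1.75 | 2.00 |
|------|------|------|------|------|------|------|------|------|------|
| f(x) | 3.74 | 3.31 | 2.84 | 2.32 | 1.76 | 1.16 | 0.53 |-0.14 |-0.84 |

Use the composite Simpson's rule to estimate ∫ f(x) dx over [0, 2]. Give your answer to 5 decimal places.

3.31333

h = 0.25, n = 8.
(h/3)·[y₀ + 4y₁ + 2y₂ + 4y₃ + 2y₄ + 4y₅ + 2y₆ + 4y₇ + y₈] = 0.083333·(39.76) = 3.31333.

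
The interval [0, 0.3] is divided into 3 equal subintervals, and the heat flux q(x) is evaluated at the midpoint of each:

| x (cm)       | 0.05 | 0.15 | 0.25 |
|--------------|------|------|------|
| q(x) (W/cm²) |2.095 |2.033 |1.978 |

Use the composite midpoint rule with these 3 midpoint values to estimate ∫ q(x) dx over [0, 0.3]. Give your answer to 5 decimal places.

h = 0.1, n = 3.
h·[y(m₁) + y(m₂) + y(m₃)] = 0.1·(6.106) = 0.61060.

0.61060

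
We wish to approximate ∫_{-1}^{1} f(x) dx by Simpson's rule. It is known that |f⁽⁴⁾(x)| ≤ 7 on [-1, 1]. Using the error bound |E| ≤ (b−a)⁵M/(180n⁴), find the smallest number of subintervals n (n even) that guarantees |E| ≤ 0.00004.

14

Need 224/(180n⁴) ≤ 0.00004.
n⁴ ≥ 224/(180·0.00004) = 31111.1 ⇒ n ≥ 13.2809, so the smallest even n is 14. (n must be even for Simpson's rule.)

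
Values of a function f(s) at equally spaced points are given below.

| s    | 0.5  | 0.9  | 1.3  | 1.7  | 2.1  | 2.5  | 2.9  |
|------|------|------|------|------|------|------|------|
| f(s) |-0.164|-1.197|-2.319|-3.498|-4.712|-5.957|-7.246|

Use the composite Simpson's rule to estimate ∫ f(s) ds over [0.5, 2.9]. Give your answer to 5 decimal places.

h = 0.4, n = 6.
(h/3)·[y₀ + 4y₁ + 2y₂ + 4y₃ + 2y₄ + 4y₅ + y₆] = 0.133333·(-64.080) = -8.54400.

-8.54400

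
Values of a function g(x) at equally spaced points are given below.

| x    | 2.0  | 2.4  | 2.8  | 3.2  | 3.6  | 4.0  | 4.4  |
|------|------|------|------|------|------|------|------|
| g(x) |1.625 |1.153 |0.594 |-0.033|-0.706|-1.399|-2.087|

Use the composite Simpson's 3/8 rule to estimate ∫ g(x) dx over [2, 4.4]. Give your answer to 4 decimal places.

h = 0.4, n = 6.
(3h/8)·[y₀ + 3y₁ + 3y₂ + 2y₃ + 3y₄ + 3y₅ + y₆] = 0.15·(-1.602) = -0.2403.

-0.2403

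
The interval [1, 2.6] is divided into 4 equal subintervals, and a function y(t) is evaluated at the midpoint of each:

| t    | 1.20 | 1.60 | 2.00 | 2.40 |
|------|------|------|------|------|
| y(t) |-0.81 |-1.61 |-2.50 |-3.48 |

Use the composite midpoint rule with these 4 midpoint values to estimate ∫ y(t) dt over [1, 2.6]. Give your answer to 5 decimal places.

-3.36000

h = 0.4, n = 4.
h·[y(m₁) + y(m₂) + y(m₃) + y(m₄)] = 0.4·(-8.40) = -3.36000.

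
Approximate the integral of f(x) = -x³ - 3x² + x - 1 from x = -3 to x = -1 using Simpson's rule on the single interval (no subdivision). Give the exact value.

S = (b−a)/6 · [f(-3) + 4f(-2) + f(-1)] = 0.333333·[(-4) + 4·(-7) + (-4)] = -12.

-12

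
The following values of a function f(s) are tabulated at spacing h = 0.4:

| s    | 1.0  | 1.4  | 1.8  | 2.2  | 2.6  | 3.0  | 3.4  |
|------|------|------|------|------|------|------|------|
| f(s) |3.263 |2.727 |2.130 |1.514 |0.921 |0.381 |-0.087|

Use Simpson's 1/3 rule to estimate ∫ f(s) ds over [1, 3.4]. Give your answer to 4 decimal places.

3.7021

h = 0.4, n = 6.
(h/3)·[y₀ + 4y₁ + 2y₂ + 4y₃ + 2y₄ + 4y₅ + y₆] = 0.133333·(27.766) = 3.7021.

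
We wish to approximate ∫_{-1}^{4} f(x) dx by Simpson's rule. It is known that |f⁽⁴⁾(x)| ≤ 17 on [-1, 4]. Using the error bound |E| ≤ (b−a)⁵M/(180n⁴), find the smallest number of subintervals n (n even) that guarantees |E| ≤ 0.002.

Need 53125/(180n⁴) ≤ 0.002.
n⁴ ≥ 53125/(180·0.002) = 147569 ⇒ n ≥ 19.5997, so the smallest even n is 20. (n must be even for Simpson's rule.)

20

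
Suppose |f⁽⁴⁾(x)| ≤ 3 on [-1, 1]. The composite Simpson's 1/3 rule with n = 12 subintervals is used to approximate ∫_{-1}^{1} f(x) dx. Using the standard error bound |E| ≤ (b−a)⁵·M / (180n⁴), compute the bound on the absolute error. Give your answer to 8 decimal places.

0.00002572

|E| ≤ (2)⁵·3 / (180·12⁴) = 96/3732480 = 0.00002572.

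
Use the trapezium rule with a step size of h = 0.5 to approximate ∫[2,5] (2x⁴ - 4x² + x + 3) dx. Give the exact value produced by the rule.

1119.6875

h = (5 − 2)/6 = 0.5.
Nodes x₀,…,x₆ = 2, 2.5, 3, 3.5, 4, 4.5, 5.
f(x) = 2x⁴ - 4x² + x + 3: f₀=21, f₁=58.625, f₂=132, f₃=257.625, f₄=455, f₅=746.625, f₆=1158.
(h/2)·[f₀ + 2f₁ + 2f₂ + 2f₃ + 2f₄ + 2f₅ + f₆] = 0.25·(4478.75) = 1119.6875.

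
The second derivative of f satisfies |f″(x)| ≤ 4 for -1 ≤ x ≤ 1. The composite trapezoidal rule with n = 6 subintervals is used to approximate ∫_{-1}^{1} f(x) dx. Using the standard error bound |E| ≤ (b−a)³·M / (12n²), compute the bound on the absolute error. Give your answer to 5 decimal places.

0.07407

|E| ≤ (2)³·4 / (12·6²) = 32/432 = 0.07407.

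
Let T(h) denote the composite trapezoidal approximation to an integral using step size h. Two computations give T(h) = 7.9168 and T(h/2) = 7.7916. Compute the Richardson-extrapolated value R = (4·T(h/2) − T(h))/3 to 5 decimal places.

R = (4·T(h/2) − T(h)) / 3 = (4·7.7916 − 7.9168)/3 = (23.2496)/3 = 7.74987.

7.74987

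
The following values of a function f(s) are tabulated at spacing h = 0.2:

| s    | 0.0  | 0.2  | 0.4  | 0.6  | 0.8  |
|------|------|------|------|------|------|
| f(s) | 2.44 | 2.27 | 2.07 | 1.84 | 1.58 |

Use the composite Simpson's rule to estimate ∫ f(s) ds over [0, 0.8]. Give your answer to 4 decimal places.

1.6400

h = 0.2, n = 4.
(h/3)·[y₀ + 4y₁ + 2y₂ + 4y₃ + y₄] = 0.066667·(24.60) = 1.6400.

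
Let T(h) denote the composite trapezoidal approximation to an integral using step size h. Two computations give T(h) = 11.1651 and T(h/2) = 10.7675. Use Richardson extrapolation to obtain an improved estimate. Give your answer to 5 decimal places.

R = (4·T(h/2) − T(h)) / 3 = (4·10.7675 − 11.1651)/3 = (31.9049)/3 = 10.63497.

10.63497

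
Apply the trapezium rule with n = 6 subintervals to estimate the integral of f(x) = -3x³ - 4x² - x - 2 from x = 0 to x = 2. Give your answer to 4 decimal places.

-29.1481

h = (2 − 0)/6 = 0.333333.
Nodes x₀,…,x₆ = 0, 0.333333, 0.666667, 1, 1.333333, 1.666667, 2.
f(x) = -3x³ - 4x² - x - 2: f₀=-2, f₁=-2.888889, f₂=-5.333333, f₃=-10, f₄=-17.555556, f₅=-28.666667, f₆=-44.
(h/2)·[f₀ + 2f₁ + 2f₂ + 2f₃ + 2f₄ + 2f₅ + f₆] = 0.166667·(-174.888889) = -29.1481.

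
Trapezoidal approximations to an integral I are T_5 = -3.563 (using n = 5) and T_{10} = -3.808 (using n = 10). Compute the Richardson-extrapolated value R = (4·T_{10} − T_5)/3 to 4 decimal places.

R = (4·T_{10} − T_5) / 3 = (4·(-3.808) − (-3.563))/3 = (-11.669)/3 = -3.8897.

-3.8897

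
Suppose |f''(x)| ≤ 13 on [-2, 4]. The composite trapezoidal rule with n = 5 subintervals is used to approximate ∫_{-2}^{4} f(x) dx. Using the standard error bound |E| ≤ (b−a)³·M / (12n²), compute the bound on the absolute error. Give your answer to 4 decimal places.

|E| ≤ (6)³·13 / (12·5²) = 2808/300 = 9.3600.

9.3600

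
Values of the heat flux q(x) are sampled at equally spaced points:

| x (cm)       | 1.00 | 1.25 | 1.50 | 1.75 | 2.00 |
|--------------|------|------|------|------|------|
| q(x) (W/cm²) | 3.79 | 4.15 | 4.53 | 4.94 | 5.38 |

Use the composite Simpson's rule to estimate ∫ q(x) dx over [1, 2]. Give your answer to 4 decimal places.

h = 0.25, n = 4.
(h/3)·[y₀ + 4y₁ + 2y₂ + 4y₃ + y₄] = 0.083333·(54.59) = 4.5492.

4.5492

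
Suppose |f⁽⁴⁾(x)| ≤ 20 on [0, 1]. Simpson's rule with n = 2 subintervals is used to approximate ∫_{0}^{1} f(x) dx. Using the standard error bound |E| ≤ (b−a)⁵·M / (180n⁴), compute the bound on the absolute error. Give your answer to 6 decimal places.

|E| ≤ (1)⁵·20 / (180·2⁴) = 20/2880 = 0.006944.

0.006944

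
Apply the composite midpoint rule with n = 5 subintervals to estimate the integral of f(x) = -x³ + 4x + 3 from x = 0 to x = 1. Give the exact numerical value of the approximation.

h = (1 − 0)/5 = 0.2.
Midpoints m₁,…,m₅ = 0.1, 0.3, 0.5, 0.7, 0.9.
f(m₁)=3.399, f(m₂)=4.173, f(m₃)=4.875, f(m₄)=5.457, f(m₅)=5.871.
h·[f(m₁) + f(m₂) + f(m₃) + f(m₄) + f(m₅)] = 0.2·(23.775) = 4.755.

4.755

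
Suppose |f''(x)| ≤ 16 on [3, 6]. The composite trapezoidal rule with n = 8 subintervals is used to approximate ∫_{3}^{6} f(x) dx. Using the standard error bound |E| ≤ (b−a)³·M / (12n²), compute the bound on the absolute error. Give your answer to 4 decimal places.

0.5625

|E| ≤ (3)³·16 / (12·8²) = 432/768 = 0.5625.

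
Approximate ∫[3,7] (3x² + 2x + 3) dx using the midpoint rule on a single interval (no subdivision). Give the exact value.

M = (b−a)·f(5) = 4·(88) = 352.

352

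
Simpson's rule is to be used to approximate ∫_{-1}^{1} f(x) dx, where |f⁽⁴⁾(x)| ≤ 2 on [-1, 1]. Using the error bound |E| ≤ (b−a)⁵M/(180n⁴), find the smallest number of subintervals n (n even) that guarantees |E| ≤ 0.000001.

Need 64/(180n⁴) ≤ 0.000001.
n⁴ ≥ 64/(180·0.000001) = 355556 ⇒ n ≥ 24.4189, so the smallest even n is 26. (n must be even for Simpson's rule.)

26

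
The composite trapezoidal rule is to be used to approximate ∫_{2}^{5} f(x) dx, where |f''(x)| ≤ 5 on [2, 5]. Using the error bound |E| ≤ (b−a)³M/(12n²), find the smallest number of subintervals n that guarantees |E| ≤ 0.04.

Need 135/(12n²) ≤ 0.04.
n² ≥ 135/(12·0.04) = 281.25 ⇒ n ≥ 16.7705, so the smallest n is 17.

17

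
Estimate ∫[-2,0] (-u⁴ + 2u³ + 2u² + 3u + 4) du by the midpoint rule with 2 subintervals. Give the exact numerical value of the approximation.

-5.125

h = (0 − (-2))/2 = 1.
Midpoints m₁,…,m₂ = -1.5, -0.5.
f(m₁)=-7.8125, f(m₂)=2.6875.
h·[f(m₁) + f(m₂)] = 1·(-5.125) = -5.125.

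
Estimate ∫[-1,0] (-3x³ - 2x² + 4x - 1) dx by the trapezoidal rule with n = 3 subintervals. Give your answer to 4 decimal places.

-2.8704

h = (0 − (-1))/3 = 0.333333.
Nodes x₀,…,x₃ = -1, -0.666667, -0.333333, 0.
f(x) = -3x³ - 2x² + 4x - 1: f₀=-4, f₁=-3.666667, f₂=-2.444444, f₃=-1.
(h/2)·[f₀ + 2f₁ + 2f₂ + f₃] = 0.166667·(-17.222222) = -2.8704.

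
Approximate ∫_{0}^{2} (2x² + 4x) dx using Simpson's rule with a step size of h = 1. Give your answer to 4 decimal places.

h = (2 − 0)/2 = 1.
Nodes x₀,…,x₂ = 0, 1, 2.
f(x) = 2x² + 4x: f₀=0, f₁=6, f₂=16.
(h/3)·[f₀ + 4f₁ + f₂] = 0.333333·(40) = 13.3333.

13.3333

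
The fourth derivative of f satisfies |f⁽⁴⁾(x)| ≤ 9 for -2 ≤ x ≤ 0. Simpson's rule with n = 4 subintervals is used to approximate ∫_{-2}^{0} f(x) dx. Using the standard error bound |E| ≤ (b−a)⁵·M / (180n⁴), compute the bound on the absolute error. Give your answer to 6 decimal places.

|E| ≤ (2)⁵·9 / (180·4⁴) = 288/46080 = 0.006250.

0.006250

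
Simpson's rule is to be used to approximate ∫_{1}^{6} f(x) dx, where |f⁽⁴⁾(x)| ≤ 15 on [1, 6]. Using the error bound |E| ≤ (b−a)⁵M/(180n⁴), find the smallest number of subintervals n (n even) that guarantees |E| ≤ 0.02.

Need 46875/(180n⁴) ≤ 0.02.
n⁴ ≥ 46875/(180·0.02) = 13020.8 ⇒ n ≥ 10.6822, so the smallest even n is 12. (n must be even for Simpson's rule.)

12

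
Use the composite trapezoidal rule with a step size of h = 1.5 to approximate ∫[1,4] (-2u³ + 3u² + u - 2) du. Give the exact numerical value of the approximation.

h = (4 − 1)/2 = 1.5.
Nodes u₀,…,u₂ = 1, 2.5, 4.
f(u) = -2u³ + 3u² + u - 2: f₀=0, f₁=-12, f₂=-78.
(h/2)·[f₀ + 2f₁ + f₂] = 0.75·(-102) = -76.5.

-76.5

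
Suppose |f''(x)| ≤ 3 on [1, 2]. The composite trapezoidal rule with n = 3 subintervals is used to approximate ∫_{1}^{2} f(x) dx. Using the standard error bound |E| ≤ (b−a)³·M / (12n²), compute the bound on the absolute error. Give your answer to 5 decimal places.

|E| ≤ (1)³·3 / (12·3²) = 3/108 = 0.02778.

0.02778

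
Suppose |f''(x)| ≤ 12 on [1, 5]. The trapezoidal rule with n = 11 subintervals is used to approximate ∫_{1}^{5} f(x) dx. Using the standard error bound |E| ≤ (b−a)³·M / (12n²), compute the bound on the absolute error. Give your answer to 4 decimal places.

|E| ≤ (4)³·12 / (12·11²) = 768/1452 = 0.5289.

0.5289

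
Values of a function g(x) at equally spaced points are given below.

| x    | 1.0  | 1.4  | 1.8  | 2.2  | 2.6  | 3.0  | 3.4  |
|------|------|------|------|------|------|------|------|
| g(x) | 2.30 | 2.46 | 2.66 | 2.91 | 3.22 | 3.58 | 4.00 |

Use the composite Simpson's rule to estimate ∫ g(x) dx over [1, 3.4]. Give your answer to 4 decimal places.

7.1813

h = 0.4, n = 6.
(h/3)·[y₀ + 4y₁ + 2y₂ + 4y₃ + 2y₄ + 4y₅ + y₆] = 0.133333·(53.86) = 7.1813.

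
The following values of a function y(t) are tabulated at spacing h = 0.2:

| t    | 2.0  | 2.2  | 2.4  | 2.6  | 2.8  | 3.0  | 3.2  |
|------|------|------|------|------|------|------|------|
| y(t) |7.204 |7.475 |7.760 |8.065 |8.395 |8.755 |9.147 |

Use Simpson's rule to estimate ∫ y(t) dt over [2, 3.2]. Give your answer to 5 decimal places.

9.72273

h = 0.2, n = 6.
(h/3)·[y₀ + 4y₁ + 2y₂ + 4y₃ + 2y₄ + 4y₅ + y₆] = 0.066667·(145.841) = 9.72273.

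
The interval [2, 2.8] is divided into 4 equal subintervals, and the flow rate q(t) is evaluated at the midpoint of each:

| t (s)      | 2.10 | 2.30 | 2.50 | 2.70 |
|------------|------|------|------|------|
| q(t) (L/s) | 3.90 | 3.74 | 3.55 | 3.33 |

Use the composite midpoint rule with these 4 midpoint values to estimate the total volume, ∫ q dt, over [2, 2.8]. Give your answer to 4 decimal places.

2.9040

h = 0.2, n = 4.
h·[y(m₁) + y(m₂) + y(m₃) + y(m₄)] = 0.2·(14.52) = 2.9040.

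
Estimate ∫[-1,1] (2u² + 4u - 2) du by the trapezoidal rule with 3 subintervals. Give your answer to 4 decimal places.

-2.3704

h = (1 − (-1))/3 = 0.666667.
Nodes u₀,…,u₃ = -1, -0.333333, 0.333333, 1.
f(u) = 2u² + 4u - 2: f₀=-4, f₁=-3.111111, f₂=-0.444444, f₃=4.
(h/2)·[f₀ + 2f₁ + 2f₂ + f₃] = 0.333333·(-7.111111) = -2.3704.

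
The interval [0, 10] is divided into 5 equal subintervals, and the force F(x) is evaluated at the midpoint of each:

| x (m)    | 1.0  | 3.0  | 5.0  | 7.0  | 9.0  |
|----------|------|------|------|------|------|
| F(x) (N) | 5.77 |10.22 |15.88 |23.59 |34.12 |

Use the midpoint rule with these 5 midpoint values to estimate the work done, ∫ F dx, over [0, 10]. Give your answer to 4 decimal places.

179.1600

h = 2, n = 5.
h·[y(m₁) + y(m₂) + y(m₃) + y(m₄) + y(m₅)] = 2·(89.58) = 179.1600.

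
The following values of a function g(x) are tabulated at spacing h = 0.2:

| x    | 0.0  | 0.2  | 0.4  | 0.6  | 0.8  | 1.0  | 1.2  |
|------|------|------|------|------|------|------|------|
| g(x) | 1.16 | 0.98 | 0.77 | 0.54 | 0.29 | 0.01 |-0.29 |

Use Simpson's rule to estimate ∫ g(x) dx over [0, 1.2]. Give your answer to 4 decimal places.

0.6073

h = 0.2, n = 6.
(h/3)·[y₀ + 4y₁ + 2y₂ + 4y₃ + 2y₄ + 4y₅ + y₆] = 0.066667·(9.11) = 0.6073.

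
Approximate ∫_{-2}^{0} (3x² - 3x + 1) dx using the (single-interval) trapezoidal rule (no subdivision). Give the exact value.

T = (b−a)/2 · [f(-2) + f(0)] = 1·[19 + 1] = 20.

20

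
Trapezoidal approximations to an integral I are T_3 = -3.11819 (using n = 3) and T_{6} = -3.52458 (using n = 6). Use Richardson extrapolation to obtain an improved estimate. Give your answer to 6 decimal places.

R = (4·T_{6} − T_3) / 3 = (4·(-3.52458) − (-3.11819))/3 = (-10.98013)/3 = -3.660043.

-3.660043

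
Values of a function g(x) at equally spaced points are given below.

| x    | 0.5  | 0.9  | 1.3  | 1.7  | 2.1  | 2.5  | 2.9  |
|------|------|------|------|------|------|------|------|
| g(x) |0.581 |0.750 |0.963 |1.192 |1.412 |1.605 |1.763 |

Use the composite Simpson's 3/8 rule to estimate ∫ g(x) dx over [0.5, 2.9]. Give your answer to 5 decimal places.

h = 0.4, n = 6.
(3h/8)·[y₀ + 3y₁ + 3y₂ + 2y₃ + 3y₄ + 3y₅ + y₆] = 0.15·(18.918) = 2.83770.

2.83770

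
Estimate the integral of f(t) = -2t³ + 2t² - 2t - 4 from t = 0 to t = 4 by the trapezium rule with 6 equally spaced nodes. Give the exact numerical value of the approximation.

h = (4 − 0)/5 = 0.8.
Nodes t₀,…,t₅ = 0, 0.8, 1.6, 2.4, 3.2, 4.
f(t) = -2t³ + 2t² - 2t - 4: f₀=-4, f₁=-5.344, f₂=-10.272, f₃=-24.928, f₄=-55.456, f₅=-108.
(h/2)·[f₀ + 2f₁ + 2f₂ + 2f₃ + 2f₄ + f₅] = 0.4·(-304) = -121.6.

-121.6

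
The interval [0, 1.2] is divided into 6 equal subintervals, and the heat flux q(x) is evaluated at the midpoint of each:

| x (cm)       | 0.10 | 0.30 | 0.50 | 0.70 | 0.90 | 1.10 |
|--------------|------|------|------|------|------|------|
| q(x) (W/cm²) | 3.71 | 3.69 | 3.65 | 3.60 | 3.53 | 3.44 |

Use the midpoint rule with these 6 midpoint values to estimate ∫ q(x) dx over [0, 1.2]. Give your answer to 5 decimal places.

h = 0.2, n = 6.
h·[y(m₁) + y(m₂) + y(m₃) + y(m₄) + y(m₅) + y(m₆)] = 0.2·(21.62) = 4.32400.

4.32400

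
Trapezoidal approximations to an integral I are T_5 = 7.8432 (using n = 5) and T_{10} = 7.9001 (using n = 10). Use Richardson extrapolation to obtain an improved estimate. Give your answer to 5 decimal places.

7.91907

R = (4·T_{10} − T_5) / 3 = (4·7.9001 − 7.8432)/3 = (23.7572)/3 = 7.91907.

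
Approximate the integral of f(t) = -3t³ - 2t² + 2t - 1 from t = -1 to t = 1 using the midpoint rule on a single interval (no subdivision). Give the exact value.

M = (b−a)·f(0) = 2·(-1) = -2.

-2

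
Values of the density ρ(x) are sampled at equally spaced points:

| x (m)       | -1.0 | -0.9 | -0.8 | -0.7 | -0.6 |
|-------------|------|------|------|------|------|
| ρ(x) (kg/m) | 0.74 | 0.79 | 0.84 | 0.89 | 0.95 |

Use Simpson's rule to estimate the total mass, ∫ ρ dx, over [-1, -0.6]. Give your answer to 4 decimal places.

0.3363

h = 0.1, n = 4.
(h/3)·[y₀ + 4y₁ + 2y₂ + 4y₃ + y₄] = 0.033333·(10.09) = 0.3363.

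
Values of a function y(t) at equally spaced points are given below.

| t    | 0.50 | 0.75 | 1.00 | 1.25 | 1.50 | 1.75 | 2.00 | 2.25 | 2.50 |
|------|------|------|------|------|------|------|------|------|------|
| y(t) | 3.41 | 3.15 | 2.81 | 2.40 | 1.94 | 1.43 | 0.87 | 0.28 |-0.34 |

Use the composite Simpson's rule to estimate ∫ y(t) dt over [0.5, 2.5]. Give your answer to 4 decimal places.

h = 0.25, n = 8.
(h/3)·[y₀ + 4y₁ + 2y₂ + 4y₃ + 2y₄ + 4y₅ + 2y₆ + 4y₇ + y₈] = 0.083333·(43.35) = 3.6125.

3.6125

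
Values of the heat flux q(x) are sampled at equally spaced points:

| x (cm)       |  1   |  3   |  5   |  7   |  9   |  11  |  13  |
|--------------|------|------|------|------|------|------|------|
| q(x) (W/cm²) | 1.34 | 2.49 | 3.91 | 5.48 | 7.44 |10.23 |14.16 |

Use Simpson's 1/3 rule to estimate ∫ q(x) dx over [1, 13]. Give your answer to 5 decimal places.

74.00000

h = 2, n = 6.
(h/3)·[y₀ + 4y₁ + 2y₂ + 4y₃ + 2y₄ + 4y₅ + y₆] = 0.666667·(111.00) = 74.00000.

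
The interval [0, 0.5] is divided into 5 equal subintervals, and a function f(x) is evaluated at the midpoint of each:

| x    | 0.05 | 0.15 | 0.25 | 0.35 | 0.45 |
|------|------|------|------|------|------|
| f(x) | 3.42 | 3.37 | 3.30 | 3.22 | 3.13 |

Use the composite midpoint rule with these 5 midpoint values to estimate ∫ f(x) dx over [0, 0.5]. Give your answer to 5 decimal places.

h = 0.1, n = 5.
h·[y(m₁) + y(m₂) + y(m₃) + y(m₄) + y(m₅)] = 0.1·(16.44) = 1.64400.

1.64400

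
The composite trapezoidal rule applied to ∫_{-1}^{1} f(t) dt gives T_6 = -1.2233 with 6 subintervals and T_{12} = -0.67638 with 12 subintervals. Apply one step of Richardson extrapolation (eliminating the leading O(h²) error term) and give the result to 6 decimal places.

-0.494073

R = (4·T_{12} − T_6) / 3 = (4·(-0.67638) − (-1.2233))/3 = (-1.48222)/3 = -0.494073.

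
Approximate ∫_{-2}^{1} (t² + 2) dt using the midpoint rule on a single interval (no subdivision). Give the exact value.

M = (b−a)·f(-0.5) = 3·(2.25) = 6.75.

6.75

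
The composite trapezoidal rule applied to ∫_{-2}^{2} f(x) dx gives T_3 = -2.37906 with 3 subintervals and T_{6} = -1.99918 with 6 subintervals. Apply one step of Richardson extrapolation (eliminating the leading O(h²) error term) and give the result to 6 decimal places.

R = (4·T_{6} − T_3) / 3 = (4·(-1.99918) − (-2.37906))/3 = (-5.61766)/3 = -1.872553.

-1.872553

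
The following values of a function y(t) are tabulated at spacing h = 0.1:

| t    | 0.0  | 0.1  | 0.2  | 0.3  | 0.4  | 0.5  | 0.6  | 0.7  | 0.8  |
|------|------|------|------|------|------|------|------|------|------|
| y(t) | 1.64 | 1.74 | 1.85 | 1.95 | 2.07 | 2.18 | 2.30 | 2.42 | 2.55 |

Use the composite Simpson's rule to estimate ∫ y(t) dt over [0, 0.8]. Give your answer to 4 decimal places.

h = 0.1, n = 8.
(h/3)·[y₀ + 4y₁ + 2y₂ + 4y₃ + 2y₄ + 4y₅ + 2y₆ + 4y₇ + y₈] = 0.033333·(49.79) = 1.6597.

1.6597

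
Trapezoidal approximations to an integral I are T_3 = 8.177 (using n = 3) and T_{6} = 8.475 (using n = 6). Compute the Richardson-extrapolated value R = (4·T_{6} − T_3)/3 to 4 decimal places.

8.5743

R = (4·T_{6} − T_3) / 3 = (4·8.475 − 8.177)/3 = (25.723)/3 = 8.5743.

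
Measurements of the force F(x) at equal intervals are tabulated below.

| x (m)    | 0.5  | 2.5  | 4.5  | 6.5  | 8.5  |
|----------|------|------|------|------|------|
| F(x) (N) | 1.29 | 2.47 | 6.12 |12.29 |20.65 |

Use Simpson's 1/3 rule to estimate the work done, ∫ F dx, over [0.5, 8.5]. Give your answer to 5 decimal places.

h = 2, n = 4.
(h/3)·[y₀ + 4y₁ + 2y₂ + 4y₃ + y₄] = 0.666667·(93.22) = 62.14667.

62.14667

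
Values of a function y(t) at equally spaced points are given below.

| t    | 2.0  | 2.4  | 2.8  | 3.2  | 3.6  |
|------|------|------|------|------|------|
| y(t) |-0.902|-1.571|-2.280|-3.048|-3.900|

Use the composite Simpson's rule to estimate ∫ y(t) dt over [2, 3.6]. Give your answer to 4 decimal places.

h = 0.4, n = 4.
(h/3)·[y₀ + 4y₁ + 2y₂ + 4y₃ + y₄] = 0.133333·(-27.838) = -3.7117.

-3.7117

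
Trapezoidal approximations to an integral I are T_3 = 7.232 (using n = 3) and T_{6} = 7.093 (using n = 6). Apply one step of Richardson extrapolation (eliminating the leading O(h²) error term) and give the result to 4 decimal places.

7.0467

R = (4·T_{6} − T_3) / 3 = (4·7.093 − 7.232)/3 = (21.140)/3 = 7.0467.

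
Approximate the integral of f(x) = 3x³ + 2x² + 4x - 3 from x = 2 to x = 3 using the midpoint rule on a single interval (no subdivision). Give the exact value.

M = (b−a)·f(2.5) = 1·(66.375) = 66.375.

66.375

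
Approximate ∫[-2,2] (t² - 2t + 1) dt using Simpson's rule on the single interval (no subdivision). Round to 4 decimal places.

S = (b−a)/6 · [f(-2) + 4f(0) + f(2)] = 0.666667·[9 + 4·1 + 1] = 9.3333.

9.3333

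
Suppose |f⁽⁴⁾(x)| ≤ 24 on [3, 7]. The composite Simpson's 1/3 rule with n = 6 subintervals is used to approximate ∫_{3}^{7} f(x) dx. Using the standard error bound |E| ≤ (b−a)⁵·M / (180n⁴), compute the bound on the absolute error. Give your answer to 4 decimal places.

0.1053

|E| ≤ (4)⁵·24 / (180·6⁴) = 24576/233280 = 0.1053.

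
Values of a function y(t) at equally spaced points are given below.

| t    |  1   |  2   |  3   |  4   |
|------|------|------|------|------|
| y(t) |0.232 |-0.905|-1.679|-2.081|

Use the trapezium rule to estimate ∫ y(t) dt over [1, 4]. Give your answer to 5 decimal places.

h = 1, n = 3.
(h/2)·[y₀ + 2y₁ + 2y₂ + y₃] = 0.5·(-7.017) = -3.50850.

-3.50850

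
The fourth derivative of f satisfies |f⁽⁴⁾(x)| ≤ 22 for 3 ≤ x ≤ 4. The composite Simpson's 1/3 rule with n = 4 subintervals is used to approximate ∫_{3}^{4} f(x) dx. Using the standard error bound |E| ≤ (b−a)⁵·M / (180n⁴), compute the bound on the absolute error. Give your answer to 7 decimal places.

0.0004774

|E| ≤ (1)⁵·22 / (180·4⁴) = 22/46080 = 0.0004774.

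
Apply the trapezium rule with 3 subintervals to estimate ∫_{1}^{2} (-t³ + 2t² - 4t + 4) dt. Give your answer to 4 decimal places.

-1.1296

h = (2 − 1)/3 = 0.333333.
Nodes t₀,…,t₃ = 1, 1.333333, 1.666667, 2.
f(t) = -t³ + 2t² - 4t + 4: f₀=1, f₁=-0.148148, f₂=-1.740741, f₃=-4.
(h/2)·[f₀ + 2f₁ + 2f₂ + f₃] = 0.166667·(-6.777778) = -1.1296.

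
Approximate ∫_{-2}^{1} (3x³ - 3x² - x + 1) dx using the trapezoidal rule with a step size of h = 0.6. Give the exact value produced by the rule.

-17.1

h = (1 − (-2))/5 = 0.6.
Nodes x₀,…,x₅ = -2, -1.4, -0.8, -0.2, 0.4, 1.
f(x) = 3x³ - 3x² - x + 1: f₀=-33, f₁=-11.712, f₂=-1.656, f₃=1.056, f₄=0.312, f₅=0.
(h/2)·[f₀ + 2f₁ + 2f₂ + 2f₃ + 2f₄ + f₅] = 0.3·(-57) = -17.1.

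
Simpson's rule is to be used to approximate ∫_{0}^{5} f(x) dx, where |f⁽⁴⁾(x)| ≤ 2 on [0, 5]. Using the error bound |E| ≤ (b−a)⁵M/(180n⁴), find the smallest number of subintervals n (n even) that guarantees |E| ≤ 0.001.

Need 6250/(180n⁴) ≤ 0.001.
n⁴ ≥ 6250/(180·0.001) = 34722.2 ⇒ n ≥ 13.6506, so the smallest even n is 14. (n must be even for Simpson's rule.)

14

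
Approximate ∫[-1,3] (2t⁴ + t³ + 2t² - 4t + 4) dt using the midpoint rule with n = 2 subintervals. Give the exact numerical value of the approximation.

h = (3 − (-1))/2 = 2.
Midpoints m₁,…,m₂ = 0, 2.
f(m₁)=4, f(m₂)=44.
h·[f(m₁) + f(m₂)] = 2·(48) = 96.

96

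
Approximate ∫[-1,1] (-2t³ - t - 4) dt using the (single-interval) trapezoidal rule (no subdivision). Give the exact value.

T = (b−a)/2 · [f(-1) + f(1)] = 1·[(-1) + (-7)] = -8.

-8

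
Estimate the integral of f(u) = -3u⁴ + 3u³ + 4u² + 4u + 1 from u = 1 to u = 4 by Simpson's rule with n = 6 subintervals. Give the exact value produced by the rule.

h = (4 − 1)/6 = 0.5.
Nodes u₀,…,u₆ = 1, 1.5, 2, 2.5, 3, 3.5, 4.
f(u) = -3u⁴ + 3u³ + 4u² + 4u + 1: f₀=9, f₁=10.9375, f₂=1, f₃=-34.3125, f₄=-113, f₅=-257.5625, f₆=-495.
(h/3)·[f₀ + 4f₁ + 2f₂ + 4f₃ + 2f₄ + 4f₅ + f₆] = 0.166667·(-1833.75) = -305.625.

-305.625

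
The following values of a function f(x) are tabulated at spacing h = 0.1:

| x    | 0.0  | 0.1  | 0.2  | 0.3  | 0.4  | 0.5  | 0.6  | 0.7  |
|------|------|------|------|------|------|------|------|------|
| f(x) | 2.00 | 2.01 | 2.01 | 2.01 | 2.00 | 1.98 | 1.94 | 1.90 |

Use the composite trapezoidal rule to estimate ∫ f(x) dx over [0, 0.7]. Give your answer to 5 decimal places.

1.39000

h = 0.1, n = 7.
(h/2)·[y₀ + 2y₁ + 2y₂ + 2y₃ + 2y₄ + 2y₅ + 2y₆ + y₇] = 0.05·(27.80) = 1.39000.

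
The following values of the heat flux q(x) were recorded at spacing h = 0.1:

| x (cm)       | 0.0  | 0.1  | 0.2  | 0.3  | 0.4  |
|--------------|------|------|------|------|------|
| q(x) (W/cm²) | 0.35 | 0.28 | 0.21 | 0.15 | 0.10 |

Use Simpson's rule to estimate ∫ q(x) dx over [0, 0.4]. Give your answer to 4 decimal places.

h = 0.1, n = 4.
(h/3)·[y₀ + 4y₁ + 2y₂ + 4y₃ + y₄] = 0.033333·(2.59) = 0.0863.

0.0863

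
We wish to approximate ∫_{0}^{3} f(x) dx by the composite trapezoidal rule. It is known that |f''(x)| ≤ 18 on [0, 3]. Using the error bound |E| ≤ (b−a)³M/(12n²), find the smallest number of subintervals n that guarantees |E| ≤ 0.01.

Need 486/(12n²) ≤ 0.01.
n² ≥ 486/(12·0.01) = 4050 ⇒ n ≥ 63.6396, so the smallest n is 64.

64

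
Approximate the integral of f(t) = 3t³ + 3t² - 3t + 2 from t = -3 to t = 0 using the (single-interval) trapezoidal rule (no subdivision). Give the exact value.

-61.5

T = (b−a)/2 · [f(-3) + f(0)] = 1.5·[(-43) + 2] = -61.5.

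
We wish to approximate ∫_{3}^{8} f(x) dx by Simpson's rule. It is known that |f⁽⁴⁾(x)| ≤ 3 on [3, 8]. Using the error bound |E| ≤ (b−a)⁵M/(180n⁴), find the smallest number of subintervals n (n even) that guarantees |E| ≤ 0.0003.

Need 9375/(180n⁴) ≤ 0.0003.
n⁴ ≥ 9375/(180·0.0003) = 173611 ⇒ n ≥ 20.4124, so the smallest even n is 22. (n must be even for Simpson's rule.)

22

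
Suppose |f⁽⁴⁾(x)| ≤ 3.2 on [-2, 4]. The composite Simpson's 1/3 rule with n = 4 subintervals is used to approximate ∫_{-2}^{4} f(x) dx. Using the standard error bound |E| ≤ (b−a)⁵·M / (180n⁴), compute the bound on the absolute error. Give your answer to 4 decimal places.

|E| ≤ (6)⁵·3.2 / (180·4⁴) = 24883.2/46080 = 0.5400.

0.5400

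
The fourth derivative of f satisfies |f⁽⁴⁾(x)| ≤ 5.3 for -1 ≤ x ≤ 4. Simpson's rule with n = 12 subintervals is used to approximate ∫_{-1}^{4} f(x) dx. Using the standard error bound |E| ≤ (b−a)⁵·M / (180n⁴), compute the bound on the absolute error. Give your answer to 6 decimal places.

|E| ≤ (5)⁵·5.3 / (180·12⁴) = 16562.5/3732480 = 0.004437.

0.004437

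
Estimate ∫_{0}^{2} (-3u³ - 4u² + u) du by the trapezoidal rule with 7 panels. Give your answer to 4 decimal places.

h = (2 − 0)/7 = 0.285714.
Nodes u₀,…,u₇ = 0, 0.285714, 0.571429, 0.857143, 1.142857, 1.428571, 1.714286, 2.
f(u) = -3u³ - 4u² + u: f₀=0, f₁=-0.110787, f₂=-1.294461, f₃=-3.970845, f₄=-8.559767, f₅=-15.481050, f₆=-25.154519, f₇=-38.
(h/2)·[f₀ + 2f₁ + 2f₂ + 2f₃ + 2f₄ + 2f₅ + 2f₆ + f₇] = 0.142857·(-147.142857) = -21.0204.

-21.0204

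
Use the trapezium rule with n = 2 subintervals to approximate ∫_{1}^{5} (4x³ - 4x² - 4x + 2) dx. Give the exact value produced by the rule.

504

h = (5 − 1)/2 = 2.
Nodes x₀,…,x₂ = 1, 3, 5.
f(x) = 4x³ - 4x² - 4x + 2: f₀=-2, f₁=62, f₂=382.
(h/2)·[f₀ + 2f₁ + f₂] = 1·(504) = 504.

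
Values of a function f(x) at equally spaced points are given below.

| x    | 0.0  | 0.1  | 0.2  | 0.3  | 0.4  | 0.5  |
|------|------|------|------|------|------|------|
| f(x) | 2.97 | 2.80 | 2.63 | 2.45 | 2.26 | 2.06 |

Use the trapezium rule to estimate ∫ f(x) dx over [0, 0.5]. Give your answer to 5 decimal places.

1.26550

h = 0.1, n = 5.
(h/2)·[y₀ + 2y₁ + 2y₂ + 2y₃ + 2y₄ + y₅] = 0.05·(25.31) = 1.26550.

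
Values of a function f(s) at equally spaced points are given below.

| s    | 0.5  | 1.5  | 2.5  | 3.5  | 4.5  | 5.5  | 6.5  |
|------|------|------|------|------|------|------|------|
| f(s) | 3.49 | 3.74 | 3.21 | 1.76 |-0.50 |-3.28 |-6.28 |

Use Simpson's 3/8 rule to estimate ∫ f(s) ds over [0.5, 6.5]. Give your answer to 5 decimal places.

3.84000

h = 1, n = 6.
(3h/8)·[y₀ + 3y₁ + 3y₂ + 2y₃ + 3y₄ + 3y₅ + y₆] = 0.375·(10.24) = 3.84000.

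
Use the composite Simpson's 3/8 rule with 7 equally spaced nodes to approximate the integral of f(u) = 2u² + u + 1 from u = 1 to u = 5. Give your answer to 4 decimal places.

h = (5 − 1)/6 = 0.666667.
Nodes u₀,…,u₆ = 1, 1.666667, 2.333333, 3, 3.666667, 4.333333, 5.
f(u) = 2u² + u + 1: f₀=4, f₁=8.222222, f₂=14.222222, f₃=22, f₄=31.555556, f₅=42.888889, f₆=56.
(3h/8)·[f₀ + 3f₁ + 3f₂ + 2f₃ + 3f₄ + 3f₅ + f₆] = 0.25·(394.666667) = 98.6667.

98.6667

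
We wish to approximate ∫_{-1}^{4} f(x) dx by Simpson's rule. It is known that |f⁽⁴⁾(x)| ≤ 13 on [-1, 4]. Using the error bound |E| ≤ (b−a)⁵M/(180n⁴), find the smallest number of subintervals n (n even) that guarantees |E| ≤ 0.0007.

Need 40625/(180n⁴) ≤ 0.0007.
n⁴ ≥ 40625/(180·0.0007) = 322421 ⇒ n ≥ 23.8290, so the smallest even n is 24. (n must be even for Simpson's rule.)

24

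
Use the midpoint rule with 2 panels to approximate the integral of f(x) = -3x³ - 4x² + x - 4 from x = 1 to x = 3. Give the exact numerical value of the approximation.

-95

h = (3 − 1)/2 = 1.
Midpoints m₁,…,m₂ = 1.5, 2.5.
f(m₁)=-21.625, f(m₂)=-73.375.
h·[f(m₁) + f(m₂)] = 1·(-95) = -95.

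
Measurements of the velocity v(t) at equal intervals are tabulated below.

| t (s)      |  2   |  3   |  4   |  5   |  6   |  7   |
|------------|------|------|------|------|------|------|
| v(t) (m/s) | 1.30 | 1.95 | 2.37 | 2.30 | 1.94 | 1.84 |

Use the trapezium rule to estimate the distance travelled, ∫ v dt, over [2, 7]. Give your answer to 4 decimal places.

10.1300

h = 1, n = 5.
(h/2)·[y₀ + 2y₁ + 2y₂ + 2y₃ + 2y₄ + y₅] = 0.5·(20.26) = 10.1300.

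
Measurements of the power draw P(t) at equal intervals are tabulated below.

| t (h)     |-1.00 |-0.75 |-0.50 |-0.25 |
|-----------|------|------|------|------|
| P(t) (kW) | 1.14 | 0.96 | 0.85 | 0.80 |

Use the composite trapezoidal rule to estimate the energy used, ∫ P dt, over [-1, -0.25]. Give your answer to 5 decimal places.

h = 0.25, n = 3.
(h/2)·[y₀ + 2y₁ + 2y₂ + y₃] = 0.125·(5.56) = 0.69500.

0.69500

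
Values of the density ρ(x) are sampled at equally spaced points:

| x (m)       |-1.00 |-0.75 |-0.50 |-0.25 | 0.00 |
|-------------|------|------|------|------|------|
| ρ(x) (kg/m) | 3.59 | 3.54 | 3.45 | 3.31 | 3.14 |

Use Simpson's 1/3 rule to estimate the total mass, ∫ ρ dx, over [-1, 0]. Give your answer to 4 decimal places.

h = 0.25, n = 4.
(h/3)·[y₀ + 4y₁ + 2y₂ + 4y₃ + y₄] = 0.083333·(41.03) = 3.4192.

3.4192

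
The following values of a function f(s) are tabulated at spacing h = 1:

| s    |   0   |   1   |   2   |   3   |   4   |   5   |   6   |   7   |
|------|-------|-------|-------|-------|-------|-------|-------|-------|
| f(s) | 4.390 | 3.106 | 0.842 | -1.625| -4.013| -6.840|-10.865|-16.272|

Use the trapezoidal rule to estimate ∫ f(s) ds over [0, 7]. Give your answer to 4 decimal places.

-25.3360

h = 1, n = 7.
(h/2)·[y₀ + 2y₁ + 2y₂ + 2y₃ + 2y₄ + 2y₅ + 2y₆ + y₇] = 0.5·(-50.672) = -25.3360.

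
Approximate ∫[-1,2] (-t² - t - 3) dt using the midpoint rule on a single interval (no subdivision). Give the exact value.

M = (b−a)·f(0.5) = 3·(-3.75) = -11.25.

-11.25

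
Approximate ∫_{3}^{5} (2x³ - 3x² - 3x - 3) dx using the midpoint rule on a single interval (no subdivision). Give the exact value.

M = (b−a)·f(4) = 2·(65) = 130.

130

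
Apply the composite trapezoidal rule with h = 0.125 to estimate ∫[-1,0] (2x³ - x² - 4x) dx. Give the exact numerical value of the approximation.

h = (0 − (-1))/8 = 0.125.
Nodes x₀,…,x₈ = -1, -0.875, -0.75, -0.625, -0.5, -0.375, -0.25, -0.125, 0.
f(x) = 2x³ - x² - 4x: f₀=1, f₁=1.39453125, f₂=1.59375, f₃=1.62109375, f₄=1.5, f₅=1.25390625, f₆=0.90625, f₇=0.48046875, f₈=0.
(h/2)·[f₀ + 2f₁ + 2f₂ + 2f₃ + 2f₄ + 2f₅ + 2f₆ + 2f₇ + f₈] = 0.0625·(18.5) = 1.15625.

1.15625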